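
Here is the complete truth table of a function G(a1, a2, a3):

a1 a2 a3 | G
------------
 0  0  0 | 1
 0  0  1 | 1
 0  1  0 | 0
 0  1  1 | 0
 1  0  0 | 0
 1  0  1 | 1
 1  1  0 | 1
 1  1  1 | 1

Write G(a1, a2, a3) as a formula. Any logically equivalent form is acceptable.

G(a1, a2, a3) = ~((((~a1 & a2) & ~a3) | ((~a1 & a2) & a3)) | ((a1 & ~a2) & ~a3))

The 0-rows are (0,1,0), (0,1,1), (1,0,0). Take each as a conjunction (¬a1·a2·¬a3, ¬a1·a2·a3, a1·¬a2·¬a3), form their disjunction, and complement — that gives a formula that is 1 everywhere G is.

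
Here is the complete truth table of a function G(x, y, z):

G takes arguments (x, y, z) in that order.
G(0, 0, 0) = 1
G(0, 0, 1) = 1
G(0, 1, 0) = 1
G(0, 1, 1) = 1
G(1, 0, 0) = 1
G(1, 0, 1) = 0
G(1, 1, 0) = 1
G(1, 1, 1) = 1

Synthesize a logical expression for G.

G(x, y, z) = ¬((x ∧ ¬y) ∧ z)

Only row (1,0,1) gives 0. So G is 1 everywhere except there — the complement of the minterm x·¬y·z.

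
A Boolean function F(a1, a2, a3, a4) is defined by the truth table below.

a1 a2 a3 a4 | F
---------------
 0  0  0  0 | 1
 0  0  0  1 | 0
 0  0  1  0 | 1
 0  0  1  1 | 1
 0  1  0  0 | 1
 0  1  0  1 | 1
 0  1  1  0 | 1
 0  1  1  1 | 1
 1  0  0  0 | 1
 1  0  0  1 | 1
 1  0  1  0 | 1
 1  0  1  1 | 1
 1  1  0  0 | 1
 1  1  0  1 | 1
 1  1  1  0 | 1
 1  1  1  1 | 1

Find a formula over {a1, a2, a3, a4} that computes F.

Only row (0,0,0,1) gives 0. So F is 1 everywhere except there — the complement of the minterm ¬a1·¬a2·¬a3·a4.

F(a1, a2, a3, a4) = ¬(((¬a1 ∧ ¬a2) ∧ ¬a3) ∧ a4)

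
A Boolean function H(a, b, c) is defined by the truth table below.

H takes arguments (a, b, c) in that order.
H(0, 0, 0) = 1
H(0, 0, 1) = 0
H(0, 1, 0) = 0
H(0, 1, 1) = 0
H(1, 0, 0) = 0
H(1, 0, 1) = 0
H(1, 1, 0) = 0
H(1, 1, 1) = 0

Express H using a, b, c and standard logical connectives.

The output is 1 only when every input is 0 — NOR of all inputs.

H(a, b, c) = ((a + b) + c)'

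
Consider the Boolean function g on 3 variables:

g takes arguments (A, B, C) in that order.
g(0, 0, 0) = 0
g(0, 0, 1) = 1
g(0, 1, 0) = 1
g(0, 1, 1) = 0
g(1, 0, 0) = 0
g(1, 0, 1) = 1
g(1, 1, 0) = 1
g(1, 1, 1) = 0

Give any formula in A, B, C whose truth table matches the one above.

g(A, B, C) = ((((A' · B') · C) + ((A' · B) · C')) + ((A · B') · C)) + ((A · B) · C')

g=1 on 4 inputs: (0,0,1), (0,1,0), (1,0,1), (1,1,0). Reading each as a conjunction of literals (¬A·¬B·C, ¬A·B·¬C, A·¬B·C, A·B·¬C) and taking the OR gives the canonical DNF.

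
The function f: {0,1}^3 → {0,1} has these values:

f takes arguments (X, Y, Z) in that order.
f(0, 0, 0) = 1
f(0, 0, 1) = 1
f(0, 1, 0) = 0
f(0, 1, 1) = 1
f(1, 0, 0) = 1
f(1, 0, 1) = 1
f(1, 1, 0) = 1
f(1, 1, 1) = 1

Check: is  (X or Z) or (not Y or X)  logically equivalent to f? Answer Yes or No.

Yes

Check the formula against f row by row:
  X=0, Y=0, Z=0: formula gives 1, f = 1 ✓
  X=0, Y=0, Z=1: formula gives 1, f = 1 ✓
  X=0, Y=1, Z=0: formula gives 0, f = 0 ✓
  X=0, Y=1, Z=1: formula gives 1, f = 1 ✓
  X=1, Y=0, Z=0: formula gives 1, f = 1 ✓
  …and likewise for the remaining 3 rows.
Every row agrees, so the formula is equivalent.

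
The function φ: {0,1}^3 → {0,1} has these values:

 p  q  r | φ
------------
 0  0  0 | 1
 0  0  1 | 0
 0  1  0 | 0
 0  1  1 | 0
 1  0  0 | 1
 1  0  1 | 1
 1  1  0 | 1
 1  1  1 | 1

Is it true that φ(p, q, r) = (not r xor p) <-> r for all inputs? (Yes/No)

Evaluate (not r xor p) <-> r on each row and compare to φ:
  p=0, q=0, r=0: formula gives 0, but φ = 1 ✗
A single disagreement suffices: at (0,0,0) they differ, so the formula does not compute φ.

No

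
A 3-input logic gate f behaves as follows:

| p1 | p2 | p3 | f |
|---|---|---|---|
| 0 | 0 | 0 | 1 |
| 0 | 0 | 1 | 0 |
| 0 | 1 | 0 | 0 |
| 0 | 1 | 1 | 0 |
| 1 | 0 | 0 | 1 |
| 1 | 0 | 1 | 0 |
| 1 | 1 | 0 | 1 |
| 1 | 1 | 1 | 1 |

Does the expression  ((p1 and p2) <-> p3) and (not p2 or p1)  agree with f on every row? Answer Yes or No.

No

Test each input against both f and the formula:
  p1=0, p2=0, p3=0: formula gives 1, f = 1 ✓
  p1=0, p2=0, p3=1: formula gives 0, f = 0 ✓
  p1=0, p2=1, p3=0: formula gives 0, f = 0 ✓
  p1=0, p2=1, p3=1: formula gives 0, f = 0 ✓
  p1=1, p2=0, p3=0: formula gives 1, f = 1 ✓
  …
  p1=1, p2=1, p3=0: formula gives 0, but f = 1 ✗
Row (1,1,0) is a counterexample, so the formula is not equivalent to f.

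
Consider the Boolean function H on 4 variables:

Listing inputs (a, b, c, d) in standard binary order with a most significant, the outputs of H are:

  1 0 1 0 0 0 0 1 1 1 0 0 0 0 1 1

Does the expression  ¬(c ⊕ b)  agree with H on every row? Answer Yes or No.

No

Test each input against both H and the formula:
  a=0, b=0, c=0, d=0: formula gives 1, H = 1 ✓
  a=0, b=0, c=0, d=1: formula gives 1, but H = 0 ✗
Row (0,0,0,1) is a counterexample, so the formula is not equivalent to H.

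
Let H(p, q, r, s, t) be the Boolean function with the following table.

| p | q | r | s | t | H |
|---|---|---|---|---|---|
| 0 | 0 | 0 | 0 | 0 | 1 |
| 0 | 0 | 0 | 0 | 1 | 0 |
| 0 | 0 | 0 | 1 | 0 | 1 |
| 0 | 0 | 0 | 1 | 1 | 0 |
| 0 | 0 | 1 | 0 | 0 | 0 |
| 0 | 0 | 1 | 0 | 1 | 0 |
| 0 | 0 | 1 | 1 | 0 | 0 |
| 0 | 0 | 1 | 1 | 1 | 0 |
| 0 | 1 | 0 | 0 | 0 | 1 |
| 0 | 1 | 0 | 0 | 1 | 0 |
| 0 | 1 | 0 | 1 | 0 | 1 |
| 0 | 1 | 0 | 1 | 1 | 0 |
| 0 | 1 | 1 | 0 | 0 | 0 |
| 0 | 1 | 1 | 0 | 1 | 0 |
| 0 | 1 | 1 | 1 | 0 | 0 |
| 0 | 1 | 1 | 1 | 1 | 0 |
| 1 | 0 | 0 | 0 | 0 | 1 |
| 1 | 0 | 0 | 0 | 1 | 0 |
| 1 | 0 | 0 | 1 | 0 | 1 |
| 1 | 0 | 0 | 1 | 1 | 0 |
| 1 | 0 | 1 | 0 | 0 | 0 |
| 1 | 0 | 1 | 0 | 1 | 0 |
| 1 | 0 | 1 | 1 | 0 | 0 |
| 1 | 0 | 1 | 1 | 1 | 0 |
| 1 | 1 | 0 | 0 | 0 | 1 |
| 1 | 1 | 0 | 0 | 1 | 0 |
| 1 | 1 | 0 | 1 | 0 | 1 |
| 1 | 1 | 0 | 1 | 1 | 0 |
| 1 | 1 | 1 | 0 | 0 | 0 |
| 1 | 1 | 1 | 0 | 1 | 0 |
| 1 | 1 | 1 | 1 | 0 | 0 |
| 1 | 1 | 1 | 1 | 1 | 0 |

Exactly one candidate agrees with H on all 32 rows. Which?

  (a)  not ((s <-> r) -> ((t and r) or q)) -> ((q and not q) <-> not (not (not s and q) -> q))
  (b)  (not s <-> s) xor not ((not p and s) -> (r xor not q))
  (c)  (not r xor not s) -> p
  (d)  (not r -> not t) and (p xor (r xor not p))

(a): at (0,0,0,0,0) it gives 0, but H = 1 — eliminated.
(b): at (0,0,0,0,0) it gives 0, but H = 1 — eliminated.
(c): at (0,0,0,0,1) it gives 1, but H = 0 — eliminated.
That leaves (d). Evaluating it on every row reproduces the table of H exactly.

d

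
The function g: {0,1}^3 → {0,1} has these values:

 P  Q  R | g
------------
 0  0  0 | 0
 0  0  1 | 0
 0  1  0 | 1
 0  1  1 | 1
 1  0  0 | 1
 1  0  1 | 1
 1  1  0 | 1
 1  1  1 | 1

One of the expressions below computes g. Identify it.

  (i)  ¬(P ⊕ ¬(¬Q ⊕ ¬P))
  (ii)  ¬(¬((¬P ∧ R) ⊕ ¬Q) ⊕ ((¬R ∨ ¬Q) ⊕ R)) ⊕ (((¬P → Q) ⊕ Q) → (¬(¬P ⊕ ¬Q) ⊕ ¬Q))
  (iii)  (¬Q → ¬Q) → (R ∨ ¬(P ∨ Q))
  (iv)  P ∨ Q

(i) fails at (1,0,0): the formula yields 0, g is 1.
(ii) fails at (0,0,0): the formula yields 1, g is 0.
(iii) fails at (0,0,0): the formula yields 1, g is 0.
That leaves (iv). Evaluating it on every row reproduces the table of g exactly.

iv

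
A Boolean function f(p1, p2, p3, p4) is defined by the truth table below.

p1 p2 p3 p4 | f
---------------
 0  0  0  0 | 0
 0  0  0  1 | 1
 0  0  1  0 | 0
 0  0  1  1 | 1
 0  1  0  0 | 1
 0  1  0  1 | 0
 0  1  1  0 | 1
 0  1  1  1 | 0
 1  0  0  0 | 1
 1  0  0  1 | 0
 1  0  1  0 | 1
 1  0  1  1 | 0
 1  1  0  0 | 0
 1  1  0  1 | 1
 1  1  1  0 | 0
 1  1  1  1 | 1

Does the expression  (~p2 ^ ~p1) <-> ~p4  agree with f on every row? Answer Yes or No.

Yes

Test each input against both f and the formula:
  p1=0, p2=0, p3=0, p4=0: formula gives 0, f = 0 ✓
  p1=0, p2=0, p3=0, p4=1: formula gives 1, f = 1 ✓
  p1=0, p2=0, p3=1, p4=0: formula gives 0, f = 0 ✓
  p1=0, p2=0, p3=1, p4=1: formula gives 1, f = 1 ✓
  … (the remaining 12 rows also agree.)
All 16 rows match — the expression computes f exactly.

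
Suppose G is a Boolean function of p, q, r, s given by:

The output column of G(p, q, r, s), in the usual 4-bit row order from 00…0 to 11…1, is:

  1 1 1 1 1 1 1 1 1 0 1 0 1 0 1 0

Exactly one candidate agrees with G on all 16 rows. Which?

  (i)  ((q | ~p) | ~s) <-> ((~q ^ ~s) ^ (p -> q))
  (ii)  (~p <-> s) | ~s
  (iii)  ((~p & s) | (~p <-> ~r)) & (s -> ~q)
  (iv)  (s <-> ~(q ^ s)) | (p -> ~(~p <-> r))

(i) disagrees with G on (0,0,0,1) (formula → 0, table → 1); rule it out.
(iii) disagrees with G on (0,0,1,0) (formula → 0, table → 1); rule it out.
(iv) disagrees with G on (1,0,0,0) (formula → 0, table → 1); rule it out.
Only (ii) survives; checking it on all 16 rows confirms it matches G.

ii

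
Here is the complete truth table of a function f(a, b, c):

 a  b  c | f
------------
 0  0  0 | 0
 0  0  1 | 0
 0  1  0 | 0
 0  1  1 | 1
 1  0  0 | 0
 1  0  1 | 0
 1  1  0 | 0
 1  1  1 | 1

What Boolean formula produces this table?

f(a, b, c) = ((NOT a AND b) AND c) OR ((a AND b) AND c)

Collect the rows where f=1 — (0,1,1), (1,1,1) — and write one minterm per row: ¬a·b·c, a·b·c. Their union (logical OR) reproduces the table exactly.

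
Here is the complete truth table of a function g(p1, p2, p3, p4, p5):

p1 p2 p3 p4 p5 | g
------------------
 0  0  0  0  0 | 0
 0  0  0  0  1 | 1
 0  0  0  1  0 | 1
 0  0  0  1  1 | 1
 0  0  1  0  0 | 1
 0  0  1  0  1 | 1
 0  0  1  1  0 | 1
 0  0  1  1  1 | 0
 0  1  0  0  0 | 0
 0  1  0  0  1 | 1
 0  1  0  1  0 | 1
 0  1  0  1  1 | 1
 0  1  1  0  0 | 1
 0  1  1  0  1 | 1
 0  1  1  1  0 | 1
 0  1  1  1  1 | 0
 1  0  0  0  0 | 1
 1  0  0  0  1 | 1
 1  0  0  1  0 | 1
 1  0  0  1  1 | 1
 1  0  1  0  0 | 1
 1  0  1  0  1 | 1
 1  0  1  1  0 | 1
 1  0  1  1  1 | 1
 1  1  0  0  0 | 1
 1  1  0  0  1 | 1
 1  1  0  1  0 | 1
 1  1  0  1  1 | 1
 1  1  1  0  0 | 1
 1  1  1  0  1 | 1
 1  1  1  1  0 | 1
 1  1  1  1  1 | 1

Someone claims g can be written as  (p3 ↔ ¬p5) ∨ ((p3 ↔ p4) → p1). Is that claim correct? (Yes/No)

Evaluate (p3 ↔ ¬p5) ∨ ((p3 ↔ p4) → p1) on each row and compare to g:
  p1=0, p2=0, p3=0, p4=0, p5=0: formula gives 0, g = 0 ✓
  p1=0, p2=0, p3=0, p4=0, p5=1: formula gives 1, g = 1 ✓
  p1=0, p2=0, p3=0, p4=1, p5=0: formula gives 1, g = 1 ✓
  p1=0, p2=0, p3=0, p4=1, p5=1: formula gives 1, g = 1 ✓
  … (the remaining 28 rows also agree.)
All 32 rows match — the expression computes g exactly.

Yes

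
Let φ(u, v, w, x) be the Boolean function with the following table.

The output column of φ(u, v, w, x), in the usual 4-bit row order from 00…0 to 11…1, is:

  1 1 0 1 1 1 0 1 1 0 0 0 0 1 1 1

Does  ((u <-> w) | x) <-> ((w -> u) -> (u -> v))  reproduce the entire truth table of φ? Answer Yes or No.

Check the formula against φ row by row:
  u=0, v=0, w=0, x=0: formula gives 1, φ = 1 ✓
  u=0, v=0, w=0, x=1: formula gives 1, φ = 1 ✓
  u=0, v=0, w=1, x=0: formula gives 0, φ = 0 ✓
  u=0, v=0, w=1, x=1: formula gives 1, φ = 1 ✓
  … (the remaining 12 rows also agree.)
No disagreement on any input; they are logically equivalent.

Yes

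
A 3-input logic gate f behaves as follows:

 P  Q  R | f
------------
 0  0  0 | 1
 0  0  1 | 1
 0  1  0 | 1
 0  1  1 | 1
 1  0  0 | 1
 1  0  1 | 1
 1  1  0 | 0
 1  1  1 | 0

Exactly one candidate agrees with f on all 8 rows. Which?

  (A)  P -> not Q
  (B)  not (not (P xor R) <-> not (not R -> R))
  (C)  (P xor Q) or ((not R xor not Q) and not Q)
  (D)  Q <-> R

A

(B) fails at (0,0,0): the formula yields 0, f is 1.
(C) fails at (0,0,0): the formula yields 0, f is 1.
(D) fails at (0,0,1): the formula yields 0, f is 1.
(A) is the remaining candidate, and it agrees with f on all 8 inputs.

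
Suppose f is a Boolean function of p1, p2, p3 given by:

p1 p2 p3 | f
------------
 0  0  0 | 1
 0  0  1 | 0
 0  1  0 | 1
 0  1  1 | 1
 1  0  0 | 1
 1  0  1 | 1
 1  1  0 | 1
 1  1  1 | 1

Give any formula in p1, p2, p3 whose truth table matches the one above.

f(p1, p2, p3) = ~((~p1 & ~p2) & p3)

Only row (0,0,1) gives 0. So f is 1 everywhere except there — the complement of the minterm ¬p1·¬p2·p3.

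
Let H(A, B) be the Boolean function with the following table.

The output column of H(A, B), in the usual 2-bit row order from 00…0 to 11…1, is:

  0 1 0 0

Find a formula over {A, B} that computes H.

H(A, B) = ~A & B

1 only at (0,1): NOT A AND B.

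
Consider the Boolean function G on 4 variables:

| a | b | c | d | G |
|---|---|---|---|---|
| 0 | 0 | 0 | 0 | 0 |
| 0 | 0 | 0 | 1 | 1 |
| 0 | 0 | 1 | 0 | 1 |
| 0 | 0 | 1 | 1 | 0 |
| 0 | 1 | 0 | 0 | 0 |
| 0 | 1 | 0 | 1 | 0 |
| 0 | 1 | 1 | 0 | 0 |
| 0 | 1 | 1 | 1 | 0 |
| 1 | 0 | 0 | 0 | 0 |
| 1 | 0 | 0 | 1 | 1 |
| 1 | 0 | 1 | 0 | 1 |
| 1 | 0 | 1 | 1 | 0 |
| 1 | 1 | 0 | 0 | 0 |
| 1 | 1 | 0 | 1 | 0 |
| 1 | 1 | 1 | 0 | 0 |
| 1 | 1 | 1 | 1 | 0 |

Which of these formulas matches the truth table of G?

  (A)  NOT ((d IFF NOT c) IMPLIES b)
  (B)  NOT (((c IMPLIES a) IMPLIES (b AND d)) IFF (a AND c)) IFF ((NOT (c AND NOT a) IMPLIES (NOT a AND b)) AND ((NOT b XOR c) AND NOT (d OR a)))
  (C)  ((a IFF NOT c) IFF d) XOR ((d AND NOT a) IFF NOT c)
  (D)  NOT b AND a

A

(B): at (0,0,0,0) it gives 1, but G = 0 — eliminated.
(C): at (0,0,0,0) it gives 1, but G = 0 — eliminated.
(D): at (0,0,0,1) it gives 0, but G = 1 — eliminated.
Only (A) survives; checking it on all 16 rows confirms it matches G.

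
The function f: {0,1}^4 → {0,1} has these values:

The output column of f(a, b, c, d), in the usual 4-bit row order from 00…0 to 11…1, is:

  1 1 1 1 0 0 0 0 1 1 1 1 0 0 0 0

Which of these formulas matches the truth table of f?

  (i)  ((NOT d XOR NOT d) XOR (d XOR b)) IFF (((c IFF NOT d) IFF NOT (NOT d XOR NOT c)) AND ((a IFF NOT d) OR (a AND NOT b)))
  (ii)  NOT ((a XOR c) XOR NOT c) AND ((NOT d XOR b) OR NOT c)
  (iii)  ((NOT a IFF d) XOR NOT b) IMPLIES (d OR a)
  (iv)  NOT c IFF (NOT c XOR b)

iv

(i): at (0,0,0,1) it gives 0, but f = 1 — eliminated.
(ii): at (0,0,0,0) it gives 0, but f = 1 — eliminated.
(iii): at (0,0,0,0) it gives 0, but f = 1 — eliminated.
(iv) is the remaining candidate, and it agrees with f on all 16 inputs.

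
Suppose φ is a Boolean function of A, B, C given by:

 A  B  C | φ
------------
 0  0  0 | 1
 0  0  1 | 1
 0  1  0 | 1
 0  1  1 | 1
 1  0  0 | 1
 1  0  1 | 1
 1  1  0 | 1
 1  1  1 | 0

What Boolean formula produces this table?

φ(A, B, C) = ((A · B) · C)'

φ is 0 on exactly one input, (1,1,1), whose minterm is A·B·C. So φ is the negation of that single conjunction.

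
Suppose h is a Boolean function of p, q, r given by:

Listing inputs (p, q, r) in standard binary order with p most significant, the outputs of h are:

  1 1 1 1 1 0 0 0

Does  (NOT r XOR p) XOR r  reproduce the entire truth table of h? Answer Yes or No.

Check the formula against h row by row:
  p=0, q=0, r=0: formula gives 1, h = 1 ✓
  p=0, q=0, r=1: formula gives 1, h = 1 ✓
  p=0, q=1, r=0: formula gives 1, h = 1 ✓
  p=0, q=1, r=1: formula gives 1, h = 1 ✓
  p=1, q=0, r=0: formula gives 0, but h = 1 ✗
A single disagreement suffices: at (1,0,0) they differ, so the formula does not compute h.

No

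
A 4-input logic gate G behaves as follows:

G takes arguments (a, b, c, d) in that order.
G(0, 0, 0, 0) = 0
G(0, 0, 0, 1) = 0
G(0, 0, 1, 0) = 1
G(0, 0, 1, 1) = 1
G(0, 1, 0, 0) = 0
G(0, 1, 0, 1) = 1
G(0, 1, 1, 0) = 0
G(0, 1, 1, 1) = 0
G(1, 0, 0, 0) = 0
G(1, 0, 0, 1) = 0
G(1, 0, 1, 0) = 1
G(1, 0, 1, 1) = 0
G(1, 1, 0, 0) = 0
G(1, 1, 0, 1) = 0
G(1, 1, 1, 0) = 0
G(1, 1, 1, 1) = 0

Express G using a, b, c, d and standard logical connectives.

The 1-rows are (0,0,1,0), (0,0,1,1), (0,1,0,1), (1,0,1,0). Each contributes one minterm — ¬a·¬b·c·¬d; ¬a·¬b·c·d; ¬a·b·¬c·d; a·¬b·c·¬d — and their disjunction is a sum-of-products form of G.

G(a, b, c, d) = (((((a' · b') · c) · d') + (((a' · b') · c) · d)) + (((a' · b) · c') · d)) + (((a · b') · c) · d')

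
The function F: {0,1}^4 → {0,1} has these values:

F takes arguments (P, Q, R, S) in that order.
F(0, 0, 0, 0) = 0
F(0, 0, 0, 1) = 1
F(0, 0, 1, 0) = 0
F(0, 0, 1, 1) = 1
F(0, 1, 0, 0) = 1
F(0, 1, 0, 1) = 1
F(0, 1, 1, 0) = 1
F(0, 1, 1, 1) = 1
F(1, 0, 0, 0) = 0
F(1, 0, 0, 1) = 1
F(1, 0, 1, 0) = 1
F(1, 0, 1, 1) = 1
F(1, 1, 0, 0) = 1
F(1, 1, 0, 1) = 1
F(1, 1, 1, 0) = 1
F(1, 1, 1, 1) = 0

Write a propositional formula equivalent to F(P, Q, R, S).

F(P, Q, R, S) = ~((((((~P & ~Q) & ~R) & ~S) | (((~P & ~Q) & R) & ~S)) | (((P & ~Q) & ~R) & ~S)) | (((P & Q) & R) & S))

F is 0 on only 4 rows — (0,0,0,0), (0,0,1,0), (1,0,0,0), (1,1,1,1). Writing each as a minterm (¬P·¬Q·¬R·¬S, ¬P·¬Q·R·¬S, P·¬Q·¬R·¬S, P·Q·R·S) and OR-ing them characterizes exactly where F=0, so F is the negation of that disjunction.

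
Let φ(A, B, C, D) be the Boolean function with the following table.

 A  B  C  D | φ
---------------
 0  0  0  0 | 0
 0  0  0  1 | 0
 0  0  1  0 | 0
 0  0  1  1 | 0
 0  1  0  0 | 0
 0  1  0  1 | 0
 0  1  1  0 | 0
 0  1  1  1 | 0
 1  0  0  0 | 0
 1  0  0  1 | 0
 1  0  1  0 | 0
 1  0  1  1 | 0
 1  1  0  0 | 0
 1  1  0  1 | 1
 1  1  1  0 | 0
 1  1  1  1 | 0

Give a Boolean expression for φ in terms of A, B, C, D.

φ(A, B, C, D) = ((A & B) & ~C) & D

Only row (1,1,0,1) gives 1. That row's minterm A·B·¬C·D is φ directly.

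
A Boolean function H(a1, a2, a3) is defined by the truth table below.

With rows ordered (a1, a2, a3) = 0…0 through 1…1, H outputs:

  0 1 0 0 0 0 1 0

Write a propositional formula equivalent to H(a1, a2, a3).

H(a1, a2, a3) = ((¬a1 ∧ ¬a2) ∧ a3) ∨ ((a1 ∧ a2) ∧ ¬a3)

The 1-rows are (0,0,1), (1,1,0). Each contributes one minterm — ¬a1·¬a2·a3; a1·a2·¬a3 — and their disjunction is a sum-of-products form of H.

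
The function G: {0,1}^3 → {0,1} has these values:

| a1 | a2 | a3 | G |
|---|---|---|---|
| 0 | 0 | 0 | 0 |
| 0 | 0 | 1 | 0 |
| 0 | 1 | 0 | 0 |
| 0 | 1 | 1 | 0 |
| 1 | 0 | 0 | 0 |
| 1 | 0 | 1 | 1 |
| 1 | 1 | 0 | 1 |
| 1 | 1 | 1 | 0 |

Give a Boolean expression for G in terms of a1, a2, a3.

G(a1, a2, a3) = ((a1 ∧ ¬a2) ∧ a3) ∨ ((a1 ∧ a2) ∧ ¬a3)

Collect the rows where G=1 — (1,0,1), (1,1,0) — and write one minterm per row: a1·¬a2·a3, a1·a2·¬a3. Their union (logical OR) reproduces the table exactly.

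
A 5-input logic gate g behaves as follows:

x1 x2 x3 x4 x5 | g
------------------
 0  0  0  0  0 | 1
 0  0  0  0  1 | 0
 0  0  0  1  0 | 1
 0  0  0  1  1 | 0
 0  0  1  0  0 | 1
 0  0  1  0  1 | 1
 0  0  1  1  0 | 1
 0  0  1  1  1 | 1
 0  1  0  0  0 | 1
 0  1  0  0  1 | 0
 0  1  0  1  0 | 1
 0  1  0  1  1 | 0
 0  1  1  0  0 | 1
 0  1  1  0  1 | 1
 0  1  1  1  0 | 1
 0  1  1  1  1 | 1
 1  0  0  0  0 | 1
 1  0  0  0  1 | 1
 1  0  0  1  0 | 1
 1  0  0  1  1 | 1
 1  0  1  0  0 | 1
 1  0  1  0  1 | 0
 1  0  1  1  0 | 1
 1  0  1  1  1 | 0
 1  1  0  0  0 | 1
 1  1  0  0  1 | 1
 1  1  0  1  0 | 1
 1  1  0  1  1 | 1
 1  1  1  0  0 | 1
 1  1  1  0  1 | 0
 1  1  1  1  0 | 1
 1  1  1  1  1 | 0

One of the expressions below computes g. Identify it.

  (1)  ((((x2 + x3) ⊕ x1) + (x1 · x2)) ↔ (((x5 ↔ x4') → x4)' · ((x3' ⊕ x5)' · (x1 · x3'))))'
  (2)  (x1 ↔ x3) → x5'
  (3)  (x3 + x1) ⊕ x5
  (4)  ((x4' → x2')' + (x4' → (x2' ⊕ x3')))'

(1) disagrees with g on (0,0,0,0,0) (formula → 0, table → 1); rule it out.
(3) disagrees with g on (0,0,0,0,0) (formula → 0, table → 1); rule it out.
(4) disagrees with g on (0,0,0,0,1) (formula → 1, table → 0); rule it out.
Only (2) survives; checking it on all 32 rows confirms it matches g.

2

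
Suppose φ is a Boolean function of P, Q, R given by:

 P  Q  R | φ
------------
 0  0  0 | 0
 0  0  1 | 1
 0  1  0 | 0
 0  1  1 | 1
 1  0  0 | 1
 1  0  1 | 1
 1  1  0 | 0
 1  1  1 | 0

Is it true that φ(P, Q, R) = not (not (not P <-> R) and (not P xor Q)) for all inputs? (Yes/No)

No

Check the formula against φ row by row:
  P=0, Q=0, R=0: formula gives 0, φ = 0 ✓
  P=0, Q=0, R=1: formula gives 1, φ = 1 ✓
  P=0, Q=1, R=0: formula gives 1, but φ = 0 ✗
A single disagreement suffices: at (0,1,0) they differ, so the formula does not compute φ.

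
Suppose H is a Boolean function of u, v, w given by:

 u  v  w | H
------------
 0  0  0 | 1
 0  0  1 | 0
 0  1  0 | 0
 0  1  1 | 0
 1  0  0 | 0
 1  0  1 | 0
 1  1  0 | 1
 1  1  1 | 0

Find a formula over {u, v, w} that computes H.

Collect the rows where H=1 — (0,0,0), (1,1,0) — and write one minterm per row: ¬u·¬v·¬w, u·v·¬w. Their union (logical OR) reproduces the table exactly.

H(u, v, w) = ((NOT u AND NOT v) AND NOT w) OR ((u AND v) AND NOT w)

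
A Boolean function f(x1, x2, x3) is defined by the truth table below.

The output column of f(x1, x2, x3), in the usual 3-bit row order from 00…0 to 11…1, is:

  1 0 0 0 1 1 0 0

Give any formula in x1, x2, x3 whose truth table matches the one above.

f=1 on 3 inputs: (0,0,0), (1,0,0), (1,0,1). Reading each as a conjunction of literals (¬x1·¬x2·¬x3, x1·¬x2·¬x3, x1·¬x2·x3) and taking the OR gives the canonical DNF.

f(x1, x2, x3) = (((not x1 and not x2) and not x3) or ((x1 and not x2) and not x3)) or ((x1 and not x2) and x3)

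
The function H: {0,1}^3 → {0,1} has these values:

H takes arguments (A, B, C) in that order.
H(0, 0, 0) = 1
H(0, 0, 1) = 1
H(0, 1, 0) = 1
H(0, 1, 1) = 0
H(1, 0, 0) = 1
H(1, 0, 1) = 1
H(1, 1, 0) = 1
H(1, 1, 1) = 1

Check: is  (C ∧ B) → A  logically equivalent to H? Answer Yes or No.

Yes

Test each input against both H and the formula:
  A=0, B=0, C=0: formula gives 1, H = 1 ✓
  A=0, B=0, C=1: formula gives 1, H = 1 ✓
  A=0, B=1, C=0: formula gives 1, H = 1 ✓
  A=0, B=1, C=1: formula gives 0, H = 0 ✓
  A=1, B=0, C=0: formula gives 1, H = 1 ✓
  … (the remaining 3 rows also agree.)
All 8 rows match — the expression computes H exactly.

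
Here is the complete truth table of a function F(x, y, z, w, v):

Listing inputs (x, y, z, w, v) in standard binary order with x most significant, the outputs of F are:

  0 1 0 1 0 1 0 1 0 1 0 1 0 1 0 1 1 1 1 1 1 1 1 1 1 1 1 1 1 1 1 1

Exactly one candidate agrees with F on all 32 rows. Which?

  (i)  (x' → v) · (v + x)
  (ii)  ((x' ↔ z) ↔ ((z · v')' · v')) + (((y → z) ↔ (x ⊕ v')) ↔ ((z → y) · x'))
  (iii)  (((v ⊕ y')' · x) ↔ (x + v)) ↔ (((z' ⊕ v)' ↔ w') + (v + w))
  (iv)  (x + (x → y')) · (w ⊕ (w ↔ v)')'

i

(ii) fails at (0,0,0,0,0): the formula yields 1, F is 0.
(iii) fails at (0,0,0,0,1): the formula yields 0, F is 1.
(iv) fails at (0,0,0,0,0): the formula yields 1, F is 0.
(i) is the remaining candidate, and it agrees with F on all 32 inputs.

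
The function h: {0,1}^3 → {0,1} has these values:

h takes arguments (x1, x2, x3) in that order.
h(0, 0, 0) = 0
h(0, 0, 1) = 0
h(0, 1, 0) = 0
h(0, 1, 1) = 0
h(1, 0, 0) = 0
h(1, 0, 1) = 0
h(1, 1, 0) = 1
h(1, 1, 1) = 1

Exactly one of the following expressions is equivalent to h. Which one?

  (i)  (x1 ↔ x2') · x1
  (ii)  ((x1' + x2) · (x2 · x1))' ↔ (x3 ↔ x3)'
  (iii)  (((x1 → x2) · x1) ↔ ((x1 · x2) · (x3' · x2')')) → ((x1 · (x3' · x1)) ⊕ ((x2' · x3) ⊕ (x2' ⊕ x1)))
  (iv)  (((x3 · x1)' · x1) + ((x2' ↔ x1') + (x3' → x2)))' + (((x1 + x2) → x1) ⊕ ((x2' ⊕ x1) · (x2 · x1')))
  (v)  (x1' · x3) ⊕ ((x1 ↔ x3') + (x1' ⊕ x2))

(i) disagrees with h on (1,0,0) (formula → 1, table → 0); rule it out.
(iii) disagrees with h on (0,0,0) (formula → 1, table → 0); rule it out.
(iv) disagrees with h on (0,0,0) (formula → 1, table → 0); rule it out.
(v) disagrees with h on (0,0,0) (formula → 1, table → 0); rule it out.
Only (ii) survives; checking it on all 8 rows confirms it matches h.

ii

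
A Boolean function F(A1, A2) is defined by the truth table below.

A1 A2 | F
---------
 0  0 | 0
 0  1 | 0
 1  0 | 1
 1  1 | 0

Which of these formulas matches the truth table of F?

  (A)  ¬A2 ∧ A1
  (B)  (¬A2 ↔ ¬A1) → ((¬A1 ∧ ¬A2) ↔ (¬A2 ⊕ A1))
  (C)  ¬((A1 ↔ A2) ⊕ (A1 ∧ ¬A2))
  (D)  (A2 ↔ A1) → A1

A

(B): at (0,0) it gives 1, but F = 0 — eliminated.
(C): at (0,1) it gives 1, but F = 0 — eliminated.
(D): at (0,1) it gives 1, but F = 0 — eliminated.
(A) is the remaining candidate, and it agrees with F on all 4 inputs.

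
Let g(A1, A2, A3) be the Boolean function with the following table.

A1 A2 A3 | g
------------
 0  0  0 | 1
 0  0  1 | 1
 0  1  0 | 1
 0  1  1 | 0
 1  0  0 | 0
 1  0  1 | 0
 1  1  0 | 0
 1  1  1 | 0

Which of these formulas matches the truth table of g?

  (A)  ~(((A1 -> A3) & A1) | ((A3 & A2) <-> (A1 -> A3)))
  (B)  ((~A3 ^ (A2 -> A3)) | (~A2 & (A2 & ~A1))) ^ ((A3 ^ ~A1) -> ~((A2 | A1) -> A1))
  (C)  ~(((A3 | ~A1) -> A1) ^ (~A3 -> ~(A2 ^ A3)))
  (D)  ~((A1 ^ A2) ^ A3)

A

(B): at (0,0,0) it gives 0, but g = 1 — eliminated.
(C): at (0,0,0) it gives 0, but g = 1 — eliminated.
(D): at (0,0,1) it gives 0, but g = 1 — eliminated.
That leaves (A). Evaluating it on every row reproduces the table of g exactly.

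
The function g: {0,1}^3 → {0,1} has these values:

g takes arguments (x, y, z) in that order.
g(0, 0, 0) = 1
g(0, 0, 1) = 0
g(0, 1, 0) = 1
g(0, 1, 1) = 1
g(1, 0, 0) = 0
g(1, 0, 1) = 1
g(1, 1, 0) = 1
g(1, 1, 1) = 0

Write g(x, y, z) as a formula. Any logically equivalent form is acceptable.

g(x, y, z) = ¬((((¬x ∧ ¬y) ∧ z) ∨ ((x ∧ ¬y) ∧ ¬z)) ∨ ((x ∧ y) ∧ z))

g is 0 on only 3 rows — (0,0,1), (1,0,0), (1,1,1). Writing each as a minterm (¬x·¬y·z, x·¬y·¬z, x·y·z) and OR-ing them characterizes exactly where g=0, so g is the negation of that disjunction.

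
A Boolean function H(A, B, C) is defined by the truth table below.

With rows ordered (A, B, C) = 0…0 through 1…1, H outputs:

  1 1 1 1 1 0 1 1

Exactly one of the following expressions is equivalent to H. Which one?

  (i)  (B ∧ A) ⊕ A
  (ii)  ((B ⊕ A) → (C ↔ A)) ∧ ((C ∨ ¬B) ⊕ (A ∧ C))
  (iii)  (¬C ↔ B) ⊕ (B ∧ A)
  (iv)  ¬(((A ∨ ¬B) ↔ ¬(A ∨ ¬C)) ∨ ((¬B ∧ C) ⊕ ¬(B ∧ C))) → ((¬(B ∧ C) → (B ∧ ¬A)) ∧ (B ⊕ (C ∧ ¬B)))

(i) disagrees with H on (0,0,0) (formula → 0, table → 1); rule it out.
(ii) disagrees with H on (0,1,0) (formula → 0, table → 1); rule it out.
(iii) disagrees with H on (0,0,0) (formula → 0, table → 1); rule it out.
Only (iv) survives; checking it on all 8 rows confirms it matches H.

iv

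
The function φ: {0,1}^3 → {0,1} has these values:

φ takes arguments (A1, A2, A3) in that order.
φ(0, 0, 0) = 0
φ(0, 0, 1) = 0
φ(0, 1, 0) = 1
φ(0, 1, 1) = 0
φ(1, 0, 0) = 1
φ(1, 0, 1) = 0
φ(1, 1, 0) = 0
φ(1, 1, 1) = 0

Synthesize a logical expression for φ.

The 1-rows are (0,1,0), (1,0,0). Each contributes one minterm — ¬A1·A2·¬A3; A1·¬A2·¬A3 — and their disjunction is a sum-of-products form of φ.

φ(A1, A2, A3) = ((~A1 & A2) & ~A3) | ((A1 & ~A2) & ~A3)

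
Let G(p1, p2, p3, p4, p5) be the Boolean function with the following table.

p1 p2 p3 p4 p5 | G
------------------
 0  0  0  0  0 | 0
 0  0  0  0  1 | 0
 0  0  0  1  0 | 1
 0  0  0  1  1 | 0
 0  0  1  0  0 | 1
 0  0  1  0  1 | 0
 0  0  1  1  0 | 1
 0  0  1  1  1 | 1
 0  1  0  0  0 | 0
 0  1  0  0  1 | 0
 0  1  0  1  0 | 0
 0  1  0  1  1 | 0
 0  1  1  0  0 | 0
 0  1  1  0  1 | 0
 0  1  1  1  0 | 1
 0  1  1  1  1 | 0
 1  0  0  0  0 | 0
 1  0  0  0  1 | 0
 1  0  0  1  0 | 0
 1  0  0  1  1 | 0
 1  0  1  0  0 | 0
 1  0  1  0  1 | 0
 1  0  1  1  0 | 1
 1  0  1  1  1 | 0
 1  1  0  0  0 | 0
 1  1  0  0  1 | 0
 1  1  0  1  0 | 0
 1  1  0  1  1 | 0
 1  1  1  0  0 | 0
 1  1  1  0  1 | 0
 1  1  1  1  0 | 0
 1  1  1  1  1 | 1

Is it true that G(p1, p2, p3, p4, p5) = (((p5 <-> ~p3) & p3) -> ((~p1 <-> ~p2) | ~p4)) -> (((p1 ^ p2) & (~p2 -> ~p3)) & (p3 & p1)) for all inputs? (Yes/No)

No

Evaluate (((p5 <-> ~p3) & p3) -> ((~p1 <-> ~p2) | ~p4)) -> (((p1 ^ p2) & (~p2 -> ~p3)) & (p3 & p1)) on each row and compare to G:
  p1=0, p2=0, p3=0, p4=0, p5=0: formula gives 0, G = 0 ✓
  p1=0, p2=0, p3=0, p4=0, p5=1: formula gives 0, G = 0 ✓
  p1=0, p2=0, p3=0, p4=1, p5=0: formula gives 0, but G = 1 ✗
A single disagreement suffices: at (0,0,0,1,0) they differ, so the formula does not compute G.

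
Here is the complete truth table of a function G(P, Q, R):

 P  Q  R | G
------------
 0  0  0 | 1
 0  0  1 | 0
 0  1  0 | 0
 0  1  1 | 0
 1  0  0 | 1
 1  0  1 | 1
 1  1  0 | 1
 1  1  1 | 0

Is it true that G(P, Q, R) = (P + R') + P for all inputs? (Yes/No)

No

Test each input against both G and the formula:
  P=0, Q=0, R=0: formula gives 1, G = 1 ✓
  P=0, Q=0, R=1: formula gives 0, G = 0 ✓
  P=0, Q=1, R=0: formula gives 1, but G = 0 ✗
Row (0,1,0) is a counterexample, so the formula is not equivalent to G.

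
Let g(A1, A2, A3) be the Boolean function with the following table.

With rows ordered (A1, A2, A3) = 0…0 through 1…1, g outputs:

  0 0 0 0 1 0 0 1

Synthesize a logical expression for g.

g(A1, A2, A3) = ((A1 and not A2) and not A3) or ((A1 and A2) and A3)

Collect the rows where g=1 — (1,0,0), (1,1,1) — and write one minterm per row: A1·¬A2·¬A3, A1·A2·A3. Their union (logical OR) reproduces the table exactly.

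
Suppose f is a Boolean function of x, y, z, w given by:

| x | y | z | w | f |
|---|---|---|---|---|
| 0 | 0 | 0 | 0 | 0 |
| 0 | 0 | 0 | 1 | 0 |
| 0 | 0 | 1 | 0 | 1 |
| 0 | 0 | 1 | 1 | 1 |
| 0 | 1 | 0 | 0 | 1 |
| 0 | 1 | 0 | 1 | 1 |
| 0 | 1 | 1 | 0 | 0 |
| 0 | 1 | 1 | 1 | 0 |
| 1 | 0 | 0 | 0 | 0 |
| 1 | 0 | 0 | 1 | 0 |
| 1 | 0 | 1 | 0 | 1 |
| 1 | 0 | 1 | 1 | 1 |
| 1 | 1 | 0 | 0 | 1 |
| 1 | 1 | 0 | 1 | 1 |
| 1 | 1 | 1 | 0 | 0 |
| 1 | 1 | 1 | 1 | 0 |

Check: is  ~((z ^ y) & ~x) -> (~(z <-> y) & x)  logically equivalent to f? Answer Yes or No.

Yes

Check the formula against f row by row:
  x=0, y=0, z=0, w=0: formula gives 0, f = 0 ✓
  x=0, y=0, z=0, w=1: formula gives 0, f = 0 ✓
  x=0, y=0, z=1, w=0: formula gives 1, f = 1 ✓
  x=0, y=0, z=1, w=1: formula gives 1, f = 1 ✓
  … (the remaining 12 rows also agree.)
No disagreement on any input; they are logically equivalent.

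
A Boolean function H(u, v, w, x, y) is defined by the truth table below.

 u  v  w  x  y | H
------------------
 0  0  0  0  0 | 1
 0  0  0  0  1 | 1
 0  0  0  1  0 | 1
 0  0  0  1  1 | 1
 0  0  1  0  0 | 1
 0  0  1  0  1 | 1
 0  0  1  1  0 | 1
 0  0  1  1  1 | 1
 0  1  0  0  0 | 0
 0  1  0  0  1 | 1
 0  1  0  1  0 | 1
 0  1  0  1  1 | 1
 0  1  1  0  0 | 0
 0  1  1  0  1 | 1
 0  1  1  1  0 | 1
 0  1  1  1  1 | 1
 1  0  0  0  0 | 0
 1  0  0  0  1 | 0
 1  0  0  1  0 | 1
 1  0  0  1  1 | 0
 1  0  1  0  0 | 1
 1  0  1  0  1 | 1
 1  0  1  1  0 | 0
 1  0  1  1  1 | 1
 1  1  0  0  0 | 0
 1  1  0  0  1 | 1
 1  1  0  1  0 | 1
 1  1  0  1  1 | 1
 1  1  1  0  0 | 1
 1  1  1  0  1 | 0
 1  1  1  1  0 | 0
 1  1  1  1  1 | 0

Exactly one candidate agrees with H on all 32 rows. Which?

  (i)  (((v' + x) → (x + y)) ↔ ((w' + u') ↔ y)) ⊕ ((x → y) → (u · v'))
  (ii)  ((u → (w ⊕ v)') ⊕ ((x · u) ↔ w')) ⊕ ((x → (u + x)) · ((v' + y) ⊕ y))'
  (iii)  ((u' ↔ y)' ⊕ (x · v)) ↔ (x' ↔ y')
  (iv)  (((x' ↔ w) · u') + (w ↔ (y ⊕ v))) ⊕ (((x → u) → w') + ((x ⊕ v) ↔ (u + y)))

i

(ii): at (0,0,0,0,1) it gives 0, but H = 1 — eliminated.
(iii): at (0,0,0,1,0) it gives 0, but H = 1 — eliminated.
(iv): at (0,0,0,0,0) it gives 0, but H = 1 — eliminated.
That leaves (i). Evaluating it on every row reproduces the table of H exactly.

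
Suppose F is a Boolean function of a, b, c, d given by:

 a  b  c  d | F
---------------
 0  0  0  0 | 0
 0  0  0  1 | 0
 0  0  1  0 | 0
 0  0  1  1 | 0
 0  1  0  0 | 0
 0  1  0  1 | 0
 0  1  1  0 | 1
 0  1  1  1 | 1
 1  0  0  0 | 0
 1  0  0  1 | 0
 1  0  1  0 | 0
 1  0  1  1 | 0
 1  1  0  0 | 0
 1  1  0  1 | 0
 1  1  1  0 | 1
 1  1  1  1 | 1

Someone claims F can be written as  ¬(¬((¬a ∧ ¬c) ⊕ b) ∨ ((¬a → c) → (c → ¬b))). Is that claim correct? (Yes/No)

Evaluate ¬(¬((¬a ∧ ¬c) ⊕ b) ∨ ((¬a → c) → (c → ¬b))) on each row and compare to F:
  a=0, b=0, c=0, d=0: formula gives 0, F = 0 ✓
  a=0, b=0, c=0, d=1: formula gives 0, F = 0 ✓
  a=0, b=0, c=1, d=0: formula gives 0, F = 0 ✓
  a=0, b=0, c=1, d=1: formula gives 0, F = 0 ✓
  … (the remaining 12 rows also agree.)
All 16 rows match — the expression computes F exactly.

Yes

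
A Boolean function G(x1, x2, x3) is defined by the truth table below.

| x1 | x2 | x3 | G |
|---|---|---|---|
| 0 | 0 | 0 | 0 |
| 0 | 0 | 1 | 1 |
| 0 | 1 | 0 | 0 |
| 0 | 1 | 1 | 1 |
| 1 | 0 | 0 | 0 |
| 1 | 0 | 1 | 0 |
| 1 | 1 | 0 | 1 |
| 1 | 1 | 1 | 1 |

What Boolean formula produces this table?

G(x1, x2, x3) = ((((~x1 & ~x2) & x3) | ((~x1 & x2) & x3)) | ((x1 & x2) & ~x3)) | ((x1 & x2) & x3)

Collect the rows where G=1 — (0,0,1), (0,1,1), (1,1,0), (1,1,1) — and write one minterm per row: ¬x1·¬x2·x3, ¬x1·x2·x3, x1·x2·¬x3, x1·x2·x3. Their union (logical OR) reproduces the table exactly.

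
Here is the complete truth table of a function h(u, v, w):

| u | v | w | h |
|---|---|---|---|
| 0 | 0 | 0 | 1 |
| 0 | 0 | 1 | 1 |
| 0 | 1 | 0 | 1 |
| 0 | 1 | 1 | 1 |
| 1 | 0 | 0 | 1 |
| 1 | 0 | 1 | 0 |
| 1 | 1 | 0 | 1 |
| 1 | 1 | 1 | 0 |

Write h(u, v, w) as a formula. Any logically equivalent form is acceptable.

h is 0 on only 2 rows — (1,0,1), (1,1,1). Writing each as a minterm (u·¬v·w, u·v·w) and OR-ing them characterizes exactly where h=0, so h is the negation of that disjunction.

h(u, v, w) = ~(((u & ~v) & w) | ((u & v) & w))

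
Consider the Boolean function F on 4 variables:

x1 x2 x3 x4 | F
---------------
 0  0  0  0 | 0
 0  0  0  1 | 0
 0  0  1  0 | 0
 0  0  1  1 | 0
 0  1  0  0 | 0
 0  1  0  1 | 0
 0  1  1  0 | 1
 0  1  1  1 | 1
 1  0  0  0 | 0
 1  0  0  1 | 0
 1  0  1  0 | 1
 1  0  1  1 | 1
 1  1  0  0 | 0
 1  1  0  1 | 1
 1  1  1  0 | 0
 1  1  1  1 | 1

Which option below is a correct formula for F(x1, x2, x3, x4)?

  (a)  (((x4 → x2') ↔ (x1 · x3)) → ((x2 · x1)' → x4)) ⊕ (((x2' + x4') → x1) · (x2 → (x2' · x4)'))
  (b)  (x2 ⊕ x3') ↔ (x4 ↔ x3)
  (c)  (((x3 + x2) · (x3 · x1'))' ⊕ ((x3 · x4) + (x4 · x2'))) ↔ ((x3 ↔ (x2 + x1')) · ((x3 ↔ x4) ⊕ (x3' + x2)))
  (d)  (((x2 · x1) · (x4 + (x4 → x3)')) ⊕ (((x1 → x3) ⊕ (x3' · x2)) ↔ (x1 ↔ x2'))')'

d

(a) fails at (0,0,0,0): the formula yields 1, F is 0.
(b) fails at (0,0,0,0): the formula yields 1, F is 0.
(c) fails at (0,0,0,1): the formula yields 1, F is 0.
Only (d) survives; checking it on all 16 rows confirms it matches F.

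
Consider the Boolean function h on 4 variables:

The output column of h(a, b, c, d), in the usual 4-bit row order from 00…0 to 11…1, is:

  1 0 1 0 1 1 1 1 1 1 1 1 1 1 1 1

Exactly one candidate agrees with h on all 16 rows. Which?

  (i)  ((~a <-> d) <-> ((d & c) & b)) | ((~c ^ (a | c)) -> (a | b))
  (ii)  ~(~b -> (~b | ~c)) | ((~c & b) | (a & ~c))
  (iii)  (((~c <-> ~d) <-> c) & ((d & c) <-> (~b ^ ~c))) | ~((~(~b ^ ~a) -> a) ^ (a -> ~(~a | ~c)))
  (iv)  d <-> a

i

(ii) disagrees with h on (0,0,0,0) (formula → 0, table → 1); rule it out.
(iii) disagrees with h on (0,0,0,0) (formula → 0, table → 1); rule it out.
(iv) disagrees with h on (0,1,0,1) (formula → 0, table → 1); rule it out.
(i) is the remaining candidate, and it agrees with h on all 16 inputs.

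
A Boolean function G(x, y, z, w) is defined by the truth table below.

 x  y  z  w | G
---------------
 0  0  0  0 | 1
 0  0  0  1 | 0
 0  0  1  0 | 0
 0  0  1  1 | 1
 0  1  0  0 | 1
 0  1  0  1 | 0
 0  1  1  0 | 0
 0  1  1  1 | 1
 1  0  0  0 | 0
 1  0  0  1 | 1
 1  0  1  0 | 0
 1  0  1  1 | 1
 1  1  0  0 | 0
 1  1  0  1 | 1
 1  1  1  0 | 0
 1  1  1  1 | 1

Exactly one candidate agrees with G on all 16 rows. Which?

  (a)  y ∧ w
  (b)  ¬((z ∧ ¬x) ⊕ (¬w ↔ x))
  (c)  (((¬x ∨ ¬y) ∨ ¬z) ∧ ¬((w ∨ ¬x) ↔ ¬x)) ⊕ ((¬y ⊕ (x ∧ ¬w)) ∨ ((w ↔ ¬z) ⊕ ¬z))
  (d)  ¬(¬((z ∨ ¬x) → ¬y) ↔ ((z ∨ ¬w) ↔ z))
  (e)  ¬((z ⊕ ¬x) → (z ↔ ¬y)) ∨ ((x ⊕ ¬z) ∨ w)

(a) fails at (0,0,0,0): the formula yields 0, G is 1.
(c) fails at (0,0,0,1): the formula yields 1, G is 0.
(d) fails at (0,0,0,0): the formula yields 0, G is 1.
(e) fails at (0,0,0,1): the formula yields 1, G is 0.
That leaves (b). Evaluating it on every row reproduces the table of G exactly.

b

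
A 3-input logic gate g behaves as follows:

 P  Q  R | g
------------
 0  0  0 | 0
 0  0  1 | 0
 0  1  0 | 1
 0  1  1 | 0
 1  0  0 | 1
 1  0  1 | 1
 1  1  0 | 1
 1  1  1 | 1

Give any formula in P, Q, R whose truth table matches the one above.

g(P, Q, R) = ¬((((¬P ∧ ¬Q) ∧ ¬R) ∨ ((¬P ∧ ¬Q) ∧ R)) ∨ ((¬P ∧ Q) ∧ R))

There are just 3 zero rows: (0,0,0), (0,0,1), (0,1,1). Their minterms are ¬P·¬Q·¬R, ¬P·¬Q·R, ¬P·Q·R; the OR of those covers precisely the 0-outputs, and negating it yields g.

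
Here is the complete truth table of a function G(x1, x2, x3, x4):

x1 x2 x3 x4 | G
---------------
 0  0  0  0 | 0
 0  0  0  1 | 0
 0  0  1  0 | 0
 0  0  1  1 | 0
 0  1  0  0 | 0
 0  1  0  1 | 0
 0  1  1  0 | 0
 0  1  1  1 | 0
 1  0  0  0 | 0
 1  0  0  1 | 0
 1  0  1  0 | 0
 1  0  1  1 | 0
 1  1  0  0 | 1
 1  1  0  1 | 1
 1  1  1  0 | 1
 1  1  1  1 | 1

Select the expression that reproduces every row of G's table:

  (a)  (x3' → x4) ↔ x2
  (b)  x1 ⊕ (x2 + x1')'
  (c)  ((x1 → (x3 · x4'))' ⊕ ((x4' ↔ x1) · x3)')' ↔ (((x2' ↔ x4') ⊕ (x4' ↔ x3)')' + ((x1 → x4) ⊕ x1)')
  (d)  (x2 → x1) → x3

(a) fails at (0,0,0,0): the formula yields 1, G is 0.
(c) fails at (0,0,1,0): the formula yields 1, G is 0.
(d) fails at (0,0,1,0): the formula yields 1, G is 0.
That leaves (b). Evaluating it on every row reproduces the table of G exactly.

b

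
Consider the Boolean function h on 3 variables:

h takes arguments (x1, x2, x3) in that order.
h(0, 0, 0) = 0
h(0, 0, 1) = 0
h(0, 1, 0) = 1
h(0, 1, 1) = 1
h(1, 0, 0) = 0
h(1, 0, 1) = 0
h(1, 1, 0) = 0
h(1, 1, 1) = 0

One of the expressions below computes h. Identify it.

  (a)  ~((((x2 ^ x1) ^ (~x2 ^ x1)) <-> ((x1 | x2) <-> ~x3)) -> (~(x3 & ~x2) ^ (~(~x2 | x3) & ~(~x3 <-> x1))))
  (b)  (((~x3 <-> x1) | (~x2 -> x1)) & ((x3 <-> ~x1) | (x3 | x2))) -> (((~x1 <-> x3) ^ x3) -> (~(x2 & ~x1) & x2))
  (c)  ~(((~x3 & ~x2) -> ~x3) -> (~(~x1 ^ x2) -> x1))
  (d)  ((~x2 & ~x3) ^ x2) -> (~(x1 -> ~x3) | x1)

c

(a): at (0,0,1) it gives 1, but h = 0 — eliminated.
(b): at (0,0,0) it gives 1, but h = 0 — eliminated.
(d): at (0,0,1) it gives 1, but h = 0 — eliminated.
That leaves (c). Evaluating it on every row reproduces the table of h exactly.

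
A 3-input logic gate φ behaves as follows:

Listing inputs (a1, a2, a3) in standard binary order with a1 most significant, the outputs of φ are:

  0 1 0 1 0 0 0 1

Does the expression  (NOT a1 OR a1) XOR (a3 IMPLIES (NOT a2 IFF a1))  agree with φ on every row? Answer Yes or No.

No

Test each input against both φ and the formula:
  a1=0, a2=0, a3=0: formula gives 0, φ = 0 ✓
  a1=0, a2=0, a3=1: formula gives 1, φ = 1 ✓
  a1=0, a2=1, a3=0: formula gives 0, φ = 0 ✓
  a1=0, a2=1, a3=1: formula gives 0, but φ = 1 ✗
Row (0,1,1) is a counterexample, so the formula is not equivalent to φ.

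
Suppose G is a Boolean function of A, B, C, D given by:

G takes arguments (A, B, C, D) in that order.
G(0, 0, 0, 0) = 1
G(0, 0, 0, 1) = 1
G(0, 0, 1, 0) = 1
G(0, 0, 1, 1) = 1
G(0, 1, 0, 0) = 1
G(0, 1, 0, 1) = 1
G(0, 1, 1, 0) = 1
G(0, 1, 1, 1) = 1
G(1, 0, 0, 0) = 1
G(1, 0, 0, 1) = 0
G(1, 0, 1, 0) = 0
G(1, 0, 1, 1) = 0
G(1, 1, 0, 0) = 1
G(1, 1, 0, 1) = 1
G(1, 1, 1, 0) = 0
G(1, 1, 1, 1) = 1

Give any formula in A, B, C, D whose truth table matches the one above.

The 0-rows are (1,0,0,1), (1,0,1,0), (1,0,1,1), (1,1,1,0). Take each as a conjunction (A·¬B·¬C·D, A·¬B·C·¬D, A·¬B·C·D, A·B·C·¬D), form their disjunction, and complement — that gives a formula that is 1 everywhere G is.

G(A, B, C, D) = ((((((A · B') · C') · D) + (((A · B') · C) · D')) + (((A · B') · C) · D)) + (((A · B) · C) · D'))'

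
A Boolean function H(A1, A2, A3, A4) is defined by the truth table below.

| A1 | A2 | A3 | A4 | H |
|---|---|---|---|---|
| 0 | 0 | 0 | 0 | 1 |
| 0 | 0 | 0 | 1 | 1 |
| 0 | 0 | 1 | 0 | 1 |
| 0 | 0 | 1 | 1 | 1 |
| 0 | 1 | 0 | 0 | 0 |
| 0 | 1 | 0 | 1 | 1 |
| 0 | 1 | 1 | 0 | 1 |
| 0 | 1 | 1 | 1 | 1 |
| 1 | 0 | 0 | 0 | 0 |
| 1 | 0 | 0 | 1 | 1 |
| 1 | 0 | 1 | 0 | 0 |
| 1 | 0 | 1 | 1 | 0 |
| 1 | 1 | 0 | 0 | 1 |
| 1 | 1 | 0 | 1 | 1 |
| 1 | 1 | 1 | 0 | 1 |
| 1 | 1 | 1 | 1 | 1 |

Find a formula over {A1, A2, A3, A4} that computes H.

H(A1, A2, A3, A4) = ¬((((((¬A1 ∧ A2) ∧ ¬A3) ∧ ¬A4) ∨ (((A1 ∧ ¬A2) ∧ ¬A3) ∧ ¬A4)) ∨ (((A1 ∧ ¬A2) ∧ A3) ∧ ¬A4)) ∨ (((A1 ∧ ¬A2) ∧ A3) ∧ A4))

There are just 4 zero rows: (0,1,0,0), (1,0,0,0), (1,0,1,0), (1,0,1,1). Their minterms are ¬A1·A2·¬A3·¬A4, A1·¬A2·¬A3·¬A4, A1·¬A2·A3·¬A4, A1·¬A2·A3·A4; the OR of those covers precisely the 0-outputs, and negating it yields H.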